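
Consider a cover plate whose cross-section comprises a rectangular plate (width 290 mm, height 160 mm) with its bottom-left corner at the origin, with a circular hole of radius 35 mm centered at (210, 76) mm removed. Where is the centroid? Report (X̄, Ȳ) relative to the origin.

X̄ = 139.12 mm, Ȳ = 80.36 mm

Part | A | x̄ᵢ | ȳᵢ | A·x̄ᵢ | A·ȳᵢ
plate | 46400.00 | 145.00 | 80.00 | 6728000.00 | 3712000.00
hole | -3848.45 | 210.00 | 76.00 | -808174.71 | -292482.28
Σ | 42551.55 |  |  | 5919825.29 | 3419517.72
X̄ = 5919825.29 / 42551.55 = 139.12 mm
Ȳ = 3419517.72 / 42551.55 = 80.36 mm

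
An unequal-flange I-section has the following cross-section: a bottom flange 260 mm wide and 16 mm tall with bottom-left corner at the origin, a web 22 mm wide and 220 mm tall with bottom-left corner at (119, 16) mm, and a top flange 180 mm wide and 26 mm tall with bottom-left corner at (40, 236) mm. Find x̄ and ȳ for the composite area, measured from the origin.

x̄ = 130.00 mm, ȳ = 132.20 mm

bottom flange: A = 260 × 16 = 4160.00, centroid at (130.00, 8.00).
web: A = 22 × 220 = 4840.00, centroid at (130.00, 126.00).
top flange: A = 180 × 26 = 4680.00, centroid at (130.00, 249.00).
ΣA = 13680.00 mm²
ΣAx̄ = (4160.00)(130.00) + (4840.00)(130.00) + (4680.00)(130.00) = 1778400.00 mm³
ΣAȳ = (4160.00)(8.00) + (4840.00)(126.00) + (4680.00)(249.00) = 1808440.00 mm³
x̄ = 1778400.00 / 13680.00 = 130.00 mm
ȳ = 1808440.00 / 13680.00 = 132.20 mm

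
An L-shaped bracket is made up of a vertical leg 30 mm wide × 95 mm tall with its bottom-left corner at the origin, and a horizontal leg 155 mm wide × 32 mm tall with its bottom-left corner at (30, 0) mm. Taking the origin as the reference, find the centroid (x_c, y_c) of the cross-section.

x_c = 73.75 mm, y_c = 27.49 mm

Part | A | x̄ᵢ | ȳᵢ | A·x̄ᵢ | A·ȳᵢ
vertical leg | 2850.00 | 15.00 | 47.50 | 42750.00 | 135375.00
horizontal leg | 4960.00 | 107.50 | 16.00 | 533200.00 | 79360.00
Σ | 7810.00 |  |  | 575950.00 | 214735.00
x_c = 575950.00 / 7810.00 = 73.75 mm
y_c = 214735.00 / 7810.00 = 27.49 mm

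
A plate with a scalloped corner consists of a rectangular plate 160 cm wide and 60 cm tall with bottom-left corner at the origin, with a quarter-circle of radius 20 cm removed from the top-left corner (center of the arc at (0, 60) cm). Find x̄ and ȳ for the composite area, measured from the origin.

x̄ = 82.42 cm, ȳ = 29.27 cm

Part | A | x̄ᵢ | ȳᵢ | A·x̄ᵢ | A·ȳᵢ
plate | 9600.00 | 80.00 | 30.00 | 768000.00 | 288000.00
removed quarter-circle | -314.16 | 8.49 | 51.51 | -2666.67 | -16182.89
Σ | 9285.84 |  |  | 765333.33 | 271817.11
x̄ = 765333.33 / 9285.84 = 82.42 cm
ȳ = 271817.11 / 9285.84 = 29.27 cm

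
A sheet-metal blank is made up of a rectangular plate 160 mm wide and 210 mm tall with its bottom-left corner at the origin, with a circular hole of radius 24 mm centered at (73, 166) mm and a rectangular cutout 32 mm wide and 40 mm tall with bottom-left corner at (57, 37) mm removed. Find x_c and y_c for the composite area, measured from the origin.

plate: A = 160 × 210 = 33600.00, centroid at (80.00, 105.00).
hole 1: A = −π·24² = -1809.56, centroid at (73.00, 166.00).
hole 2: A = −(32 × 40) = -1280.00, centroid at (73.00, 57.00).
ΣA = 30510.44 mm²
ΣAx_c = (33600.00)(80.00) + (-1809.56)(73.00) + (-1280.00)(73.00) = 2462462.31 mm³
ΣAy_c = (33600.00)(105.00) + (-1809.56)(166.00) + (-1280.00)(57.00) = 3154653.48 mm³
x_c = 2462462.31 / 30510.44 = 80.71 mm
y_c = 3154653.48 / 30510.44 = 103.40 mm

x_c = 80.71 mm, y_c = 103.40 mm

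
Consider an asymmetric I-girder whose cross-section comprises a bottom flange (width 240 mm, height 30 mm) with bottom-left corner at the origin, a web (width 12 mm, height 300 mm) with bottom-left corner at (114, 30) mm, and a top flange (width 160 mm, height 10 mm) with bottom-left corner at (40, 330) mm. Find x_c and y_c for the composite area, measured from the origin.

x_c = 120.00 mm, y_c = 104.19 mm

bottom flange: A = 240 × 30 = 7200.00, centroid at (120.00, 15.00).
web: A = 12 × 300 = 3600.00, centroid at (120.00, 180.00).
top flange: A = 160 × 10 = 1600.00, centroid at (120.00, 335.00).
ΣA = 12400.00 mm²
ΣAx_c = (7200.00)(120.00) + (3600.00)(120.00) + (1600.00)(120.00) = 1488000.00 mm³
ΣAy_c = (7200.00)(15.00) + (3600.00)(180.00) + (1600.00)(335.00) = 1292000.00 mm³
x_c = 1488000.00 / 12400.00 = 120.00 mm
y_c = 1292000.00 / 12400.00 = 104.19 mm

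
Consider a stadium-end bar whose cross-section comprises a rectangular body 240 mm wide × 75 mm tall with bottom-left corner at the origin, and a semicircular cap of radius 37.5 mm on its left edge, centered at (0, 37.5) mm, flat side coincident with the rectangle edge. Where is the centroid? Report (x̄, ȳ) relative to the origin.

x̄ = 105.14 mm, ȳ = 37.50 mm

Part | A | x̄ᵢ | ȳᵢ | A·x̄ᵢ | A·ȳᵢ
rectangular body | 18000.00 | 120.00 | 37.50 | 2160000.00 | 675000.00
semicircular end | 2208.93 | -15.92 | 37.50 | -35156.25 | 82834.96
Σ | 20208.93 |  |  | 2124843.75 | 757834.96
x̄ = 2124843.75 / 20208.93 = 105.14 mm
ȳ = 757834.96 / 20208.93 = 37.50 mm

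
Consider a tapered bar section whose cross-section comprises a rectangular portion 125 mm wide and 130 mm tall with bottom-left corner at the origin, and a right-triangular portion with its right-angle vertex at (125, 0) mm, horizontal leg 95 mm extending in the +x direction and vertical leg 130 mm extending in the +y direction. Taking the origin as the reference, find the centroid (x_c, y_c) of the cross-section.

x_c = 88.43 mm, y_c = 59.03 mm

rectangular portion: A = 125 × 130 = 16250.00, centroid at (62.50, 65.00).
triangular portion: A = ½·95·130 = 6175.00, centroid at (156.67, 43.33).
ΣA = 22425.00 mm², ΣAx_c = 1983041.67 mm³, ΣAy_c = 1323833.33 mm³.
x_c = 1983041.67/22425.00 = 88.43 mm; y_c = 1323833.33/22425.00 = 59.03 mm.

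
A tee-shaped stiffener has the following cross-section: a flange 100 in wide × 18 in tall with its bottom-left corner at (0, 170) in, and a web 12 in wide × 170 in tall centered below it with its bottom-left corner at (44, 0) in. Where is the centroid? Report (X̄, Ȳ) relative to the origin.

web: A = 12 × 170 = 2040.00, centroid at (50.00, 85.00).
flange: A = 100 × 18 = 1800.00, centroid at (50.00, 179.00).
ΣA = 3840.00 in², ΣAX̄ = 192000.00 in³, ΣAȲ = 495600.00 in³.
X̄ = 192000.00/3840.00 = 50.00 in; Ȳ = 495600.00/3840.00 = 129.06 in.

X̄ = 50.00 in, Ȳ = 129.06 in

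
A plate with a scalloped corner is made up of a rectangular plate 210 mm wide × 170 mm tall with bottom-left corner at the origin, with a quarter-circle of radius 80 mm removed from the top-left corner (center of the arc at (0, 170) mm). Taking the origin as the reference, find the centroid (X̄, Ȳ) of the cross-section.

X̄ = 116.64 mm, Ȳ = 76.63 mm

plate: A = 210 × 170 = 35700.00, centroid at (105.00, 85.00).
removed quarter-circle: A = −¼π·80² = -5026.55, centroid at (33.95, 136.05).
ΣA = 30673.45 mm², ΣAX̄ = 3577833.33 mm³, ΣAȲ = 2350653.46 mm³.
X̄ = 3577833.33/30673.45 = 116.64 mm; Ȳ = 2350653.46/30673.45 = 76.63 mm.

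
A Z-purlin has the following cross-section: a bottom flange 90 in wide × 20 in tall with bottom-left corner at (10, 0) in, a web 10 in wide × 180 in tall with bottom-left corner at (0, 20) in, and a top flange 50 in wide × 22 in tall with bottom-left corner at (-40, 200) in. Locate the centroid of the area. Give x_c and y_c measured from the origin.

x_c = 19.47 in, y_c = 95.34 in

bottom flange: A = 90 × 20 = 1800.00, centroid at (55.00, 10.00).
web: A = 10 × 180 = 1800.00, centroid at (5.00, 110.00).
top flange: A = 50 × 22 = 1100.00, centroid at (-15.00, 211.00).
ΣA = 4700.00 in²
ΣAx_c = (1800.00)(55.00) + (1800.00)(5.00) + (1100.00)(-15.00) = 91500.00 in³
ΣAy_c = (1800.00)(10.00) + (1800.00)(110.00) + (1100.00)(211.00) = 448100.00 in³
x_c = 91500.00 / 4700.00 = 19.47 in
y_c = 448100.00 / 4700.00 = 95.34 in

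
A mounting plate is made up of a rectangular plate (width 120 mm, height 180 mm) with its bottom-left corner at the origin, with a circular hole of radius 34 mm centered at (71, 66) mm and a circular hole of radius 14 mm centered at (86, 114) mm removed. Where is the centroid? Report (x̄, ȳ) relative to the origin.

x̄ = 56.78 mm, ȳ = 94.17 mm

Part | A | x̄ᵢ | ȳᵢ | A·x̄ᵢ | A·ȳᵢ
plate | 21600.00 | 60.00 | 90.00 | 1296000.00 | 1944000.00
hole 1 | -3631.68 | 71.00 | 66.00 | -257849.36 | -239690.95
hole 2 | -615.75 | 86.00 | 114.00 | -52954.69 | -70195.75
Σ | 17352.57 |  |  | 985195.96 | 1634113.30
x̄ = 985195.96 / 17352.57 = 56.78 mm
ȳ = 1634113.30 / 17352.57 = 94.17 mm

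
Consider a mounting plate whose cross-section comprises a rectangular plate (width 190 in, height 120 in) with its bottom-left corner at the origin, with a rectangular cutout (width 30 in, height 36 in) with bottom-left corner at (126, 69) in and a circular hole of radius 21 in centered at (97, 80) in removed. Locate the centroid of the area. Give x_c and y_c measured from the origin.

plate: A = 190 × 120 = 22800.00, centroid at (95.00, 60.00).
hole 1: A = −(30 × 36) = -1080.00, centroid at (141.00, 87.00).
hole 2: A = −π·21² = -1385.44, centroid at (97.00, 80.00).
ΣA = 20334.56 in²
ΣAx_c = (22800.00)(95.00) + (-1080.00)(141.00) + (-1385.44)(97.00) = 1879332.09 in³
ΣAy_c = (22800.00)(60.00) + (-1080.00)(87.00) + (-1385.44)(80.00) = 1163204.61 in³
x_c = 1879332.09 / 20334.56 = 92.42 in
y_c = 1163204.61 / 20334.56 = 57.20 in

x_c = 92.42 in, y_c = 57.20 in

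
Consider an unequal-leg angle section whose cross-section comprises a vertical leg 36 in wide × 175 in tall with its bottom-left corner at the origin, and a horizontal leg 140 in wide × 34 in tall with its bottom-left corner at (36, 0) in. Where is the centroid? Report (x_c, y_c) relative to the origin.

vertical leg: A = 36 × 175 = 6300.00, centroid at (18.00, 87.50).
horizontal leg: A = 140 × 34 = 4760.00, centroid at (106.00, 17.00).
ΣA = 11060.00 in², ΣAx_c = 617960.00 in³, ΣAy_c = 632170.00 in³.
x_c = 617960.00/11060.00 = 55.87 in; y_c = 632170.00/11060.00 = 57.16 in.

x_c = 55.87 in, y_c = 57.16 in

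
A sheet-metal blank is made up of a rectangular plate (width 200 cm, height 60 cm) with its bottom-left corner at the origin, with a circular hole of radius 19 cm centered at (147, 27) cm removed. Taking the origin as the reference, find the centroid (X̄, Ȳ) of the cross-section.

Part | A | x̄ᵢ | ȳᵢ | A·x̄ᵢ | A·ȳᵢ
plate | 12000.00 | 100.00 | 30.00 | 1200000.00 | 360000.00
hole | -1134.11 | 147.00 | 27.00 | -166714.90 | -30621.10
Σ | 10865.89 |  |  | 1033285.10 | 329378.90
X̄ = 1033285.10 / 10865.89 = 95.09 cm
Ȳ = 329378.90 / 10865.89 = 30.31 cm

X̄ = 95.09 cm, Ȳ = 30.31 cm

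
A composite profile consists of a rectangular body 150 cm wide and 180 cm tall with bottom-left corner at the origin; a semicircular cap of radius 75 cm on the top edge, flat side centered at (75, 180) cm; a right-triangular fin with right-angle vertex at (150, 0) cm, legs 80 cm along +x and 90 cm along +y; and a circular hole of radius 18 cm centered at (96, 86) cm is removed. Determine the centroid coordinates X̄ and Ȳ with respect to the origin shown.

X̄ = 83.97 cm, Ȳ = 112.50 cm

rectangular body: A = 150 × 180 = 27000.00, centroid at (75.00, 90.00).
semicircular top: A = ½π·75² = 8835.73, centroid at (75.00, 211.83).
triangular fin: A = ½·80·90 = 3600.00, centroid at (176.67, 30.00).
hole: A = −π·18² = -1017.88, centroid at (96.00, 86.00).
ΣA = 38417.85 cm², ΣAX̄ = 3225963.60 cm³, ΣAȲ = 4322143.94 cm³.
X̄ = 3225963.60/38417.85 = 83.97 cm; Ȳ = 4322143.94/38417.85 = 112.50 cm.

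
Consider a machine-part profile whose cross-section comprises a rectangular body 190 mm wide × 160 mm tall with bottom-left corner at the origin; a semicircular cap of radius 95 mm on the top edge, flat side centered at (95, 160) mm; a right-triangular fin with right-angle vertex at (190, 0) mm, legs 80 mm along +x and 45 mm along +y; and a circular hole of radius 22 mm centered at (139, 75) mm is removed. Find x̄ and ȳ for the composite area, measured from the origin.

x̄ = 98.39 mm, ȳ = 115.59 mm

rectangular body: A = 190 × 160 = 30400.00, centroid at (95.00, 80.00).
semicircular top: A = ½π·95² = 14176.44, centroid at (95.00, 200.32).
triangular fin: A = ½·80·45 = 1800.00, centroid at (216.67, 15.00).
hole: A = −π·22² = -1520.53, centroid at (139.00, 75.00).
ΣA = 44855.91 mm²
ΣAx̄ = (30400.00)(95.00) + (14176.44)(95.00) + (1800.00)(216.67) + (-1520.53)(139.00) = 4413407.71 mm³
ΣAȳ = (30400.00)(80.00) + (14176.44)(200.32) + (1800.00)(15.00) + (-1520.53)(75.00) = 5184773.42 mm³
x̄ = 4413407.71 / 44855.91 = 98.39 mm
ȳ = 5184773.42 / 44855.91 = 115.59 mm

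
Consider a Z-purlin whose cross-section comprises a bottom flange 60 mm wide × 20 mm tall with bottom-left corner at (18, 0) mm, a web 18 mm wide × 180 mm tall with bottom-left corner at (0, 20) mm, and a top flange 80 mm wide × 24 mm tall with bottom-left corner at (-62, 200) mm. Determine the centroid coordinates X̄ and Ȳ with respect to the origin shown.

X̄ = 7.00 mm, Ȳ = 121.92 mm

Part | A | x̄ᵢ | ȳᵢ | A·x̄ᵢ | A·ȳᵢ
bottom flange | 1200.00 | 48.00 | 10.00 | 57600.00 | 12000.00
web | 3240.00 | 9.00 | 110.00 | 29160.00 | 356400.00
top flange | 1920.00 | -22.00 | 212.00 | -42240.00 | 407040.00
Σ | 6360.00 |  |  | 44520.00 | 775440.00
X̄ = 44520.00 / 6360.00 = 7.00 mm
Ȳ = 775440.00 / 6360.00 = 121.92 mm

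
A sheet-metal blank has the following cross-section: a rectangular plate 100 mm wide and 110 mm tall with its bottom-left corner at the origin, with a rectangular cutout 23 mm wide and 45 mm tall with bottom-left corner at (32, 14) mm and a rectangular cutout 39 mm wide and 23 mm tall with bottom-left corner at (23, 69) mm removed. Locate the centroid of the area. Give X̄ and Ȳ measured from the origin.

plate: A = 100 × 110 = 11000.00, centroid at (50.00, 55.00).
hole 1: A = −(23 × 45) = -1035.00, centroid at (43.50, 36.50).
hole 2: A = −(39 × 23) = -897.00, centroid at (42.50, 80.50).
ΣA = 9068.00 mm²
ΣAX̄ = (11000.00)(50.00) + (-1035.00)(43.50) + (-897.00)(42.50) = 466855.00 mm³
ΣAȲ = (11000.00)(55.00) + (-1035.00)(36.50) + (-897.00)(80.50) = 495014.00 mm³
X̄ = 466855.00 / 9068.00 = 51.48 mm
Ȳ = 495014.00 / 9068.00 = 54.59 mm

X̄ = 51.48 mm, Ȳ = 54.59 mm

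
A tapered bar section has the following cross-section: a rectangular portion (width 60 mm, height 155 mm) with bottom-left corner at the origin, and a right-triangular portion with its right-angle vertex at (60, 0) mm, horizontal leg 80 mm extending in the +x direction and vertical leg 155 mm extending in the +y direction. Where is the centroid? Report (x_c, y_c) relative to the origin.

x_c = 52.67 mm, y_c = 67.17 mm

rectangular portion: A = 60 × 155 = 9300.00, centroid at (30.00, 77.50).
triangular portion: A = ½·80·155 = 6200.00, centroid at (86.67, 51.67).
ΣA = 15500.00 mm², ΣAx_c = 816333.33 mm³, ΣAy_c = 1041083.33 mm³.
x_c = 816333.33/15500.00 = 52.67 mm; y_c = 1041083.33/15500.00 = 67.17 mm.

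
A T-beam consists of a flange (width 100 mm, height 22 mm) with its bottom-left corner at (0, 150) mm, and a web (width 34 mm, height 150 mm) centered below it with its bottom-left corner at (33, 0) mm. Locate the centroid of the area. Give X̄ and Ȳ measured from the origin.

X̄ = 50.00 mm, Ȳ = 100.92 mm

Part | A | x̄ᵢ | ȳᵢ | A·x̄ᵢ | A·ȳᵢ
web | 5100.00 | 50.00 | 75.00 | 255000.00 | 382500.00
flange | 2200.00 | 50.00 | 161.00 | 110000.00 | 354200.00
Σ | 7300.00 |  |  | 365000.00 | 736700.00
X̄ = 365000.00 / 7300.00 = 50.00 mm
Ȳ = 736700.00 / 7300.00 = 100.92 mm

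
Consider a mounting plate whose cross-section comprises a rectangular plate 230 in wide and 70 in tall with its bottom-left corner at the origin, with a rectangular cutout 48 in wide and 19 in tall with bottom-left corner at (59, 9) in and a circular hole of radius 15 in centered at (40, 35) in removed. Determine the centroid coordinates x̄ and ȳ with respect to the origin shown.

x̄ = 120.68 in, ȳ = 36.04 in

plate: A = 230 × 70 = 16100.00, centroid at (115.00, 35.00).
hole 1: A = −(48 × 19) = -912.00, centroid at (83.00, 18.50).
hole 2: A = −π·15² = -706.86, centroid at (40.00, 35.00).
ΣA = 14481.14 in², ΣAx̄ = 1747529.67 in³, ΣAȳ = 521887.96 in³.
x̄ = 1747529.67/14481.14 = 120.68 in; ȳ = 521887.96/14481.14 = 36.04 in.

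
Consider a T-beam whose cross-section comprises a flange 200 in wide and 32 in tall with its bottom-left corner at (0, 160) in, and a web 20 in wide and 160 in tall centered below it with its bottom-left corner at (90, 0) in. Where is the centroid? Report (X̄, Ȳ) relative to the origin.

X̄ = 100.00 in, Ȳ = 144.00 in

web: A = 20 × 160 = 3200.00, centroid at (100.00, 80.00).
flange: A = 200 × 32 = 6400.00, centroid at (100.00, 176.00).
ΣA = 9600.00 in², ΣAX̄ = 960000.00 in³, ΣAȲ = 1382400.00 in³.
X̄ = 960000.00/9600.00 = 100.00 in; Ȳ = 1382400.00/9600.00 = 144.00 in.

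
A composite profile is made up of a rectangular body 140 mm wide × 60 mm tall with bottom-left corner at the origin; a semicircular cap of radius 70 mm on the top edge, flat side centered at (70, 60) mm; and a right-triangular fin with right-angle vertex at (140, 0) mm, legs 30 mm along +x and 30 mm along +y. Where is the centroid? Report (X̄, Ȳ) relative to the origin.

Part | A | x̄ᵢ | ȳᵢ | A·x̄ᵢ | A·ȳᵢ
rectangular body | 8400.00 | 70.00 | 30.00 | 588000.00 | 252000.00
semicircular top | 7696.90 | 70.00 | 89.71 | 538783.14 | 690480.79
triangular fin | 450.00 | 150.00 | 10.00 | 67500.00 | 4500.00
Σ | 16546.90 |  |  | 1194283.14 | 946980.79
X̄ = 1194283.14 / 16546.90 = 72.18 mm
Ȳ = 946980.79 / 16546.90 = 57.23 mm

X̄ = 72.18 mm, Ȳ = 57.23 mm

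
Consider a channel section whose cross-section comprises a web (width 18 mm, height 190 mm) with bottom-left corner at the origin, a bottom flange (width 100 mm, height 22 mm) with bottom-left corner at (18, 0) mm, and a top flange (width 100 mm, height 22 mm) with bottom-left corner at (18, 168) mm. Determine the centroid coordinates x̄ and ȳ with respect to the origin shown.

x̄ = 42.20 mm, ȳ = 95.00 mm

Part | A | x̄ᵢ | ȳᵢ | A·x̄ᵢ | A·ȳᵢ
web | 3420.00 | 9.00 | 95.00 | 30780.00 | 324900.00
bottom flange | 2200.00 | 68.00 | 11.00 | 149600.00 | 24200.00
top flange | 2200.00 | 68.00 | 179.00 | 149600.00 | 393800.00
Σ | 7820.00 |  |  | 329980.00 | 742900.00
x̄ = 329980.00 / 7820.00 = 42.20 mm
ȳ = 742900.00 / 7820.00 = 95.00 mm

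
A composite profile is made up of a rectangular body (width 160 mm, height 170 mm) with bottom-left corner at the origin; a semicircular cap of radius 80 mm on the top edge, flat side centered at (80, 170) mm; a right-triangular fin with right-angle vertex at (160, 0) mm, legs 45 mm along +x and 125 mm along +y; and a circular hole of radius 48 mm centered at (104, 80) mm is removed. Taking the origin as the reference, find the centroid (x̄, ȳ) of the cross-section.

x̄ = 82.85 mm, ȳ = 118.82 mm

rectangular body: A = 160 × 170 = 27200.00, centroid at (80.00, 85.00).
semicircular top: A = ½π·80² = 10053.10, centroid at (80.00, 203.95).
triangular fin: A = ½·45·125 = 2812.50, centroid at (175.00, 41.67).
hole: A = −π·48² = -7238.23, centroid at (104.00, 80.00).
ΣA = 32827.37 mm², ΣAx̄ = 2719659.35 mm³, ΣAȳ = 3900488.88 mm³.
x̄ = 2719659.35/32827.37 = 82.85 mm; ȳ = 3900488.88/32827.37 = 118.82 mm.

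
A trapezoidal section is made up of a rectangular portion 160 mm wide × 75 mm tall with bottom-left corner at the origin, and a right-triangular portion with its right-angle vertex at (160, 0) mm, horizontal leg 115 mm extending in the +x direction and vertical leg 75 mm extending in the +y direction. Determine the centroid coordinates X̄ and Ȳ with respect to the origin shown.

X̄ = 111.28 mm, Ȳ = 34.20 mm

rectangular portion: A = 160 × 75 = 12000.00, centroid at (80.00, 37.50).
triangular portion: A = ½·115·75 = 4312.50, centroid at (198.33, 25.00).
ΣA = 16312.50 mm²
ΣAX̄ = (12000.00)(80.00) + (4312.50)(198.33) = 1815312.50 mm³
ΣAȲ = (12000.00)(37.50) + (4312.50)(25.00) = 557812.50 mm³
X̄ = 1815312.50 / 16312.50 = 111.28 mm
Ȳ = 557812.50 / 16312.50 = 34.20 mm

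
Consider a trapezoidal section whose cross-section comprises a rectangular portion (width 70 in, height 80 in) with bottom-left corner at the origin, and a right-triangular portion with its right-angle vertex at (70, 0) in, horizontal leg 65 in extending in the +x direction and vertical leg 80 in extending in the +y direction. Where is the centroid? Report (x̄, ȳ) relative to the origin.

rectangular portion: A = 70 × 80 = 5600.00, centroid at (35.00, 40.00).
triangular portion: A = ½·65·80 = 2600.00, centroid at (91.67, 26.67).
ΣA = 8200.00 in²
ΣAx̄ = (5600.00)(35.00) + (2600.00)(91.67) = 434333.33 in³
ΣAȳ = (5600.00)(40.00) + (2600.00)(26.67) = 293333.33 in³
x̄ = 434333.33 / 8200.00 = 52.97 in
ȳ = 293333.33 / 8200.00 = 35.77 in

x̄ = 52.97 in, ȳ = 35.77 in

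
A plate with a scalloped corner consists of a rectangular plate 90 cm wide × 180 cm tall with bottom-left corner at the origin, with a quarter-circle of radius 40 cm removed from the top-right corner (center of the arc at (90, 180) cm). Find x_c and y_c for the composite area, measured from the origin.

plate: A = 90 × 180 = 16200.00, centroid at (45.00, 90.00).
removed quarter-circle: A = −¼π·40² = -1256.64, centroid at (73.02, 163.02).
ΣA = 14943.36 cm², ΣAx_c = 637236.00 cm³, ΣAy_c = 1253138.66 cm³.
x_c = 637236.00/14943.36 = 42.64 cm; y_c = 1253138.66/14943.36 = 83.86 cm.

x_c = 42.64 cm, y_c = 83.86 cm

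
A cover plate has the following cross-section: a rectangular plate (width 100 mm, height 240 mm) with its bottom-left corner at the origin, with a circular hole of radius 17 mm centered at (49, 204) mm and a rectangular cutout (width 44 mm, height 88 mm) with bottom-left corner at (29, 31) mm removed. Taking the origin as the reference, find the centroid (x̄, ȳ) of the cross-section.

x̄ = 49.85 mm, ȳ = 125.10 mm

plate: A = 100 × 240 = 24000.00, centroid at (50.00, 120.00).
hole 1: A = −π·17² = -907.92, centroid at (49.00, 204.00).
hole 2: A = −(44 × 88) = -3872.00, centroid at (51.00, 75.00).
ΣA = 19220.08 mm², ΣAx̄ = 958039.91 mm³, ΣAȳ = 2404384.26 mm³.
x̄ = 958039.91/19220.08 = 49.85 mm; ȳ = 2404384.26/19220.08 = 125.10 mm.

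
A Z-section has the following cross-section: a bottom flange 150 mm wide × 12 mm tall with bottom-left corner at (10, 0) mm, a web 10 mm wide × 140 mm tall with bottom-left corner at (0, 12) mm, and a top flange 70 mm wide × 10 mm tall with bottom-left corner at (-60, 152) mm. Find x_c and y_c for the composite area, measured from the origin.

bottom flange: A = 150 × 12 = 1800.00, centroid at (85.00, 6.00).
web: A = 10 × 140 = 1400.00, centroid at (5.00, 82.00).
top flange: A = 70 × 10 = 700.00, centroid at (-25.00, 157.00).
ΣA = 3900.00 mm²
ΣAx_c = (1800.00)(85.00) + (1400.00)(5.00) + (700.00)(-25.00) = 142500.00 mm³
ΣAy_c = (1800.00)(6.00) + (1400.00)(82.00) + (700.00)(157.00) = 235500.00 mm³
x_c = 142500.00 / 3900.00 = 36.54 mm
y_c = 235500.00 / 3900.00 = 60.38 mm

x_c = 36.54 mm, y_c = 60.38 mm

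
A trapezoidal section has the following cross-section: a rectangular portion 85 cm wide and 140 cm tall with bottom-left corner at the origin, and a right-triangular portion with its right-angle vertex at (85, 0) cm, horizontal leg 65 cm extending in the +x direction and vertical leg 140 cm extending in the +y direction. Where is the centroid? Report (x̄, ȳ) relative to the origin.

x̄ = 60.25 cm, ȳ = 63.55 cm

rectangular portion: A = 85 × 140 = 11900.00, centroid at (42.50, 70.00).
triangular portion: A = ½·65·140 = 4550.00, centroid at (106.67, 46.67).
ΣA = 16450.00 cm², ΣAx̄ = 991083.33 cm³, ΣAȳ = 1045333.33 cm³.
x̄ = 991083.33/16450.00 = 60.25 cm; ȳ = 1045333.33/16450.00 = 63.55 cm.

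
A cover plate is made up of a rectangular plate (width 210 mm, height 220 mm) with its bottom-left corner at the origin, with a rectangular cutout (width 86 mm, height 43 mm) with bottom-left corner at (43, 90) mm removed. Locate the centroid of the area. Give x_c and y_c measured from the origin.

Part | A | x̄ᵢ | ȳᵢ | A·x̄ᵢ | A·ȳᵢ
plate | 46200.00 | 105.00 | 110.00 | 4851000.00 | 5082000.00
hole | -3698.00 | 86.00 | 111.50 | -318028.00 | -412327.00
Σ | 42502.00 |  |  | 4532972.00 | 4669673.00
x_c = 4532972.00 / 42502.00 = 106.65 mm
y_c = 4669673.00 / 42502.00 = 109.87 mm

x_c = 106.65 mm, y_c = 109.87 mm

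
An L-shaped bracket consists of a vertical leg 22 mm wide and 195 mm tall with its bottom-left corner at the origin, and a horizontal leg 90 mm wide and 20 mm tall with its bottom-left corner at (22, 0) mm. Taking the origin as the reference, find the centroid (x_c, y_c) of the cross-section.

x_c = 27.55 mm, y_c = 71.64 mm

Part | A | x̄ᵢ | ȳᵢ | A·x̄ᵢ | A·ȳᵢ
vertical leg | 4290.00 | 11.00 | 97.50 | 47190.00 | 418275.00
horizontal leg | 1800.00 | 67.00 | 10.00 | 120600.00 | 18000.00
Σ | 6090.00 |  |  | 167790.00 | 436275.00
x_c = 167790.00 / 6090.00 = 27.55 mm
y_c = 436275.00 / 6090.00 = 71.64 mm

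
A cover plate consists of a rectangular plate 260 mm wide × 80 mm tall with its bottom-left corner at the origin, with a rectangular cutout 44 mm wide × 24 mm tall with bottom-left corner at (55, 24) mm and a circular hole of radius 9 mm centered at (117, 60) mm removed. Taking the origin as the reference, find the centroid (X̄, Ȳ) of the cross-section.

Part | A | x̄ᵢ | ȳᵢ | A·x̄ᵢ | A·ȳᵢ
plate | 20800.00 | 130.00 | 40.00 | 2704000.00 | 832000.00
hole 1 | -1056.00 | 77.00 | 36.00 | -81312.00 | -38016.00
hole 2 | -254.47 | 117.00 | 60.00 | -29772.87 | -15268.14
Σ | 19489.53 |  |  | 2592915.13 | 778715.86
X̄ = 2592915.13 / 19489.53 = 133.04 mm
Ȳ = 778715.86 / 19489.53 = 39.96 mm

X̄ = 133.04 mm, Ȳ = 39.96 mm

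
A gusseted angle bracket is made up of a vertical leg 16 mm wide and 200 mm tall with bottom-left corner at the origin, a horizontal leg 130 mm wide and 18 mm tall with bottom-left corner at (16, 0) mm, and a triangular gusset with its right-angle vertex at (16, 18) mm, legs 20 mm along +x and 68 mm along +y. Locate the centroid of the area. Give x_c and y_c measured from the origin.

x_c = 37.07 mm, y_c = 59.28 mm

Part | A | x̄ᵢ | ȳᵢ | A·x̄ᵢ | A·ȳᵢ
vertical leg | 3200.00 | 8.00 | 100.00 | 25600.00 | 320000.00
horizontal leg | 2340.00 | 81.00 | 9.00 | 189540.00 | 21060.00
gusset | 680.00 | 22.67 | 40.67 | 15413.33 | 27653.33
Σ | 6220.00 |  |  | 230553.33 | 368713.33
x_c = 230553.33 / 6220.00 = 37.07 mm
y_c = 368713.33 / 6220.00 = 59.28 mm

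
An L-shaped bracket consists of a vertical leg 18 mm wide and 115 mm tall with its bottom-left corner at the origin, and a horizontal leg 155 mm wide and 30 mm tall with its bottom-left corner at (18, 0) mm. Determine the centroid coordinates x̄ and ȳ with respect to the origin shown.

vertical leg: A = 18 × 115 = 2070.00, centroid at (9.00, 57.50).
horizontal leg: A = 155 × 30 = 4650.00, centroid at (95.50, 15.00).
ΣA = 6720.00 mm²
ΣAx̄ = (2070.00)(9.00) + (4650.00)(95.50) = 462705.00 mm³
ΣAȳ = (2070.00)(57.50) + (4650.00)(15.00) = 188775.00 mm³
x̄ = 462705.00 / 6720.00 = 68.85 mm
ȳ = 188775.00 / 6720.00 = 28.09 mm

x̄ = 68.85 mm, ȳ = 28.09 mm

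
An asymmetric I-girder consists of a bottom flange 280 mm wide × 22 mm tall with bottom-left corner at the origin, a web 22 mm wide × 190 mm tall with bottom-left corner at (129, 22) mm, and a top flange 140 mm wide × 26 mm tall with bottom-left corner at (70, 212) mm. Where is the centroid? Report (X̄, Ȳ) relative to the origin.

X̄ = 140.00 mm, Ȳ = 98.41 mm

Part | A | x̄ᵢ | ȳᵢ | A·x̄ᵢ | A·ȳᵢ
bottom flange | 6160.00 | 140.00 | 11.00 | 862400.00 | 67760.00
web | 4180.00 | 140.00 | 117.00 | 585200.00 | 489060.00
top flange | 3640.00 | 140.00 | 225.00 | 509600.00 | 819000.00
Σ | 13980.00 |  |  | 1957200.00 | 1375820.00
X̄ = 1957200.00 / 13980.00 = 140.00 mm
Ȳ = 1375820.00 / 13980.00 = 98.41 mm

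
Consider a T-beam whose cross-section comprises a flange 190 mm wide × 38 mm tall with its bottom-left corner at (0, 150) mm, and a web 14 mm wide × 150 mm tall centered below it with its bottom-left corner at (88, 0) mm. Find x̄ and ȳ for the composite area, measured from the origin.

web: A = 14 × 150 = 2100.00, centroid at (95.00, 75.00).
flange: A = 190 × 38 = 7220.00, centroid at (95.00, 169.00).
ΣA = 9320.00 mm²
ΣAx̄ = (2100.00)(95.00) + (7220.00)(95.00) = 885400.00 mm³
ΣAȳ = (2100.00)(75.00) + (7220.00)(169.00) = 1377680.00 mm³
x̄ = 885400.00 / 9320.00 = 95.00 mm
ȳ = 1377680.00 / 9320.00 = 147.82 mm

x̄ = 95.00 mm, ȳ = 147.82 mm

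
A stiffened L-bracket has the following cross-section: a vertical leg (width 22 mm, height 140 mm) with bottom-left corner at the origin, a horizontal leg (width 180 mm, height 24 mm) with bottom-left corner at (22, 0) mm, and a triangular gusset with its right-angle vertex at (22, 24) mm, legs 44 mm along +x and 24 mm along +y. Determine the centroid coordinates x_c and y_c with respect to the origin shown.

vertical leg: A = 22 × 140 = 3080.00, centroid at (11.00, 70.00).
horizontal leg: A = 180 × 24 = 4320.00, centroid at (112.00, 12.00).
gusset: A = ½·44·24 = 528.00, centroid at (36.67, 32.00).
ΣA = 7928.00 mm²
ΣAx_c = (3080.00)(11.00) + (4320.00)(112.00) + (528.00)(36.67) = 537080.00 mm³
ΣAy_c = (3080.00)(70.00) + (4320.00)(12.00) + (528.00)(32.00) = 284336.00 mm³
x_c = 537080.00 / 7928.00 = 67.74 mm
y_c = 284336.00 / 7928.00 = 35.86 mm

x_c = 67.74 mm, y_c = 35.86 mm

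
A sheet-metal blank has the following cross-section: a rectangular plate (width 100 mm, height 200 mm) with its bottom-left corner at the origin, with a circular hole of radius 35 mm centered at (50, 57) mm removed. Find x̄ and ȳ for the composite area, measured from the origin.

Part | A | x̄ᵢ | ȳᵢ | A·x̄ᵢ | A·ȳᵢ
plate | 20000.00 | 50.00 | 100.00 | 1000000.00 | 2000000.00
hole | -3848.45 | 50.00 | 57.00 | -192422.55 | -219361.71
Σ | 16151.55 |  |  | 807577.45 | 1780638.29
x̄ = 807577.45 / 16151.55 = 50.00 mm
ȳ = 1780638.29 / 16151.55 = 110.25 mm

x̄ = 50.00 mm, ȳ = 110.25 mm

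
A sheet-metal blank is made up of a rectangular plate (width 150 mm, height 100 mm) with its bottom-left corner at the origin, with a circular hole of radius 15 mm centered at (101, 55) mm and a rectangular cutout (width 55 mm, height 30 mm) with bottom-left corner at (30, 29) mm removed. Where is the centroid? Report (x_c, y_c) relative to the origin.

plate: A = 150 × 100 = 15000.00, centroid at (75.00, 50.00).
hole 1: A = −π·15² = -706.86, centroid at (101.00, 55.00).
hole 2: A = −(55 × 30) = -1650.00, centroid at (57.50, 44.00).
ΣA = 12643.14 mm²
ΣAx_c = (15000.00)(75.00) + (-706.86)(101.00) + (-1650.00)(57.50) = 958732.31 mm³
ΣAy_c = (15000.00)(50.00) + (-706.86)(55.00) + (-1650.00)(44.00) = 638522.79 mm³
x_c = 958732.31 / 12643.14 = 75.83 mm
y_c = 638522.79 / 12643.14 = 50.50 mm

x_c = 75.83 mm, y_c = 50.50 mm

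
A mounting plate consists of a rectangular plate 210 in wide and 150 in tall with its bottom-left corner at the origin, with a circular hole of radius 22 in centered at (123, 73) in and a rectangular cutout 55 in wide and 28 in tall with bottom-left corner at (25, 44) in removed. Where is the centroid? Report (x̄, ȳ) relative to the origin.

Part | A | x̄ᵢ | ȳᵢ | A·x̄ᵢ | A·ȳᵢ
plate | 31500.00 | 105.00 | 75.00 | 3307500.00 | 2362500.00
hole 1 | -1520.53 | 123.00 | 73.00 | -187025.29 | -110998.75
hole 2 | -1540.00 | 52.50 | 58.00 | -80850.00 | -89320.00
Σ | 28439.47 |  |  | 3039624.71 | 2162181.25
x̄ = 3039624.71 / 28439.47 = 106.88 in
ȳ = 2162181.25 / 28439.47 = 76.03 in

x̄ = 106.88 in, ȳ = 76.03 in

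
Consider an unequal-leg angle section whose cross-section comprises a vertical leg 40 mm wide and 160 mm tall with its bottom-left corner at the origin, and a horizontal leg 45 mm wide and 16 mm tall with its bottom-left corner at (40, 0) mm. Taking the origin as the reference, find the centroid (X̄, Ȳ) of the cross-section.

Part | A | x̄ᵢ | ȳᵢ | A·x̄ᵢ | A·ȳᵢ
vertical leg | 6400.00 | 20.00 | 80.00 | 128000.00 | 512000.00
horizontal leg | 720.00 | 62.50 | 8.00 | 45000.00 | 5760.00
Σ | 7120.00 |  |  | 173000.00 | 517760.00
X̄ = 173000.00 / 7120.00 = 24.30 mm
Ȳ = 517760.00 / 7120.00 = 72.72 mm

X̄ = 24.30 mm, Ȳ = 72.72 mm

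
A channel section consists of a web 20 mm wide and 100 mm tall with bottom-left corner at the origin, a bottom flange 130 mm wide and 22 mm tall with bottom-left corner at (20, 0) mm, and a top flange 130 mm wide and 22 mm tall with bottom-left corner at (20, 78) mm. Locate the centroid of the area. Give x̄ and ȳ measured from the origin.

web: A = 20 × 100 = 2000.00, centroid at (10.00, 50.00).
bottom flange: A = 130 × 22 = 2860.00, centroid at (85.00, 11.00).
top flange: A = 130 × 22 = 2860.00, centroid at (85.00, 89.00).
ΣA = 7720.00 mm²
ΣAx̄ = (2000.00)(10.00) + (2860.00)(85.00) + (2860.00)(85.00) = 506200.00 mm³
ΣAȳ = (2000.00)(50.00) + (2860.00)(11.00) + (2860.00)(89.00) = 386000.00 mm³
x̄ = 506200.00 / 7720.00 = 65.57 mm
ȳ = 386000.00 / 7720.00 = 50.00 mm

x̄ = 65.57 mm, ȳ = 50.00 mm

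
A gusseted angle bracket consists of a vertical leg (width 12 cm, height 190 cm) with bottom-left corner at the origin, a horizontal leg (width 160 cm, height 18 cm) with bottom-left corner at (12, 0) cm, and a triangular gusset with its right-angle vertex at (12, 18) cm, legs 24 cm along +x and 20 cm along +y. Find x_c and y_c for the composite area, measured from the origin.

vertical leg: A = 12 × 190 = 2280.00, centroid at (6.00, 95.00).
horizontal leg: A = 160 × 18 = 2880.00, centroid at (92.00, 9.00).
gusset: A = ½·24·20 = 240.00, centroid at (20.00, 24.67).
ΣA = 5400.00 cm², ΣAx_c = 283440.00 cm³, ΣAy_c = 248440.00 cm³.
x_c = 283440.00/5400.00 = 52.49 cm; y_c = 248440.00/5400.00 = 46.01 cm.

x_c = 52.49 cm, y_c = 46.01 cm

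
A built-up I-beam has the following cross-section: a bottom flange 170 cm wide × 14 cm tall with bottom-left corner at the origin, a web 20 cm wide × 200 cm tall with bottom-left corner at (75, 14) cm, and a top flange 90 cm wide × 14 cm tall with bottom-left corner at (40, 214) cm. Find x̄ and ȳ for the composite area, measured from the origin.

x̄ = 85.00 cm, ȳ = 98.31 cm

bottom flange: A = 170 × 14 = 2380.00, centroid at (85.00, 7.00).
web: A = 20 × 200 = 4000.00, centroid at (85.00, 114.00).
top flange: A = 90 × 14 = 1260.00, centroid at (85.00, 221.00).
ΣA = 7640.00 cm²
ΣAx̄ = (2380.00)(85.00) + (4000.00)(85.00) + (1260.00)(85.00) = 649400.00 cm³
ΣAȳ = (2380.00)(7.00) + (4000.00)(114.00) + (1260.00)(221.00) = 751120.00 cm³
x̄ = 649400.00 / 7640.00 = 85.00 cm
ȳ = 751120.00 / 7640.00 = 98.31 cm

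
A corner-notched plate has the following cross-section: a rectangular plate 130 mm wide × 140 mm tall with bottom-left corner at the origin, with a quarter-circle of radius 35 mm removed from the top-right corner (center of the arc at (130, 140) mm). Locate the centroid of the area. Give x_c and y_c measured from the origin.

Part | A | x̄ᵢ | ȳᵢ | A·x̄ᵢ | A·ȳᵢ
plate | 18200.00 | 65.00 | 70.00 | 1183000.00 | 1274000.00
removed quarter-circle | -962.11 | 115.15 | 125.15 | -110782.99 | -120404.12
Σ | 17237.89 |  |  | 1072217.01 | 1153595.88
x_c = 1072217.01 / 17237.89 = 62.20 mm
y_c = 1153595.88 / 17237.89 = 66.92 mm

x_c = 62.20 mm, y_c = 66.92 mm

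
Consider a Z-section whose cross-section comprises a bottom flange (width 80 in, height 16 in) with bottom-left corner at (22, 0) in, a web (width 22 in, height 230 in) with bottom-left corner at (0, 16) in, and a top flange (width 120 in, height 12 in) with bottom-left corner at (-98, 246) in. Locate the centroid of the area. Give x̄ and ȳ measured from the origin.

Part | A | x̄ᵢ | ȳᵢ | A·x̄ᵢ | A·ȳᵢ
bottom flange | 1280.00 | 62.00 | 8.00 | 79360.00 | 10240.00
web | 5060.00 | 11.00 | 131.00 | 55660.00 | 662860.00
top flange | 1440.00 | -38.00 | 252.00 | -54720.00 | 362880.00
Σ | 7780.00 |  |  | 80300.00 | 1035980.00
x̄ = 80300.00 / 7780.00 = 10.32 in
ȳ = 1035980.00 / 7780.00 = 133.16 in

x̄ = 10.32 in, ȳ = 133.16 in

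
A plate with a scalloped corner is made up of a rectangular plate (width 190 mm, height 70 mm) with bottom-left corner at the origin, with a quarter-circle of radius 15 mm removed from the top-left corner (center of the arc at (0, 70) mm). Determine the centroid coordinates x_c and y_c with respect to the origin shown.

plate: A = 190 × 70 = 13300.00, centroid at (95.00, 35.00).
removed quarter-circle: A = −¼π·15² = -176.71, centroid at (6.37, 63.63).
ΣA = 13123.29 mm²
ΣAx_c = (13300.00)(95.00) + (-176.71)(6.37) = 1262375.00 mm³
ΣAy_c = (13300.00)(35.00) + (-176.71)(63.63) = 454254.98 mm³
x_c = 1262375.00 / 13123.29 = 96.19 mm
y_c = 454254.98 / 13123.29 = 34.61 mm

x_c = 96.19 mm, y_c = 34.61 mm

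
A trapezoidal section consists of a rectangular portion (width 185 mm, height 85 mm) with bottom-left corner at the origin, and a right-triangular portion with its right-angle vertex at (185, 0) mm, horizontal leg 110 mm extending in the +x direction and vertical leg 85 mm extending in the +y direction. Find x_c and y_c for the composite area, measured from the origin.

Part | A | x̄ᵢ | ȳᵢ | A·x̄ᵢ | A·ȳᵢ
rectangular portion | 15725.00 | 92.50 | 42.50 | 1454562.50 | 668312.50
triangular portion | 4675.00 | 221.67 | 28.33 | 1036291.67 | 132458.33
Σ | 20400.00 |  |  | 2490854.17 | 800770.83
x_c = 2490854.17 / 20400.00 = 122.10 mm
y_c = 800770.83 / 20400.00 = 39.25 mm

x_c = 122.10 mm, y_c = 39.25 mm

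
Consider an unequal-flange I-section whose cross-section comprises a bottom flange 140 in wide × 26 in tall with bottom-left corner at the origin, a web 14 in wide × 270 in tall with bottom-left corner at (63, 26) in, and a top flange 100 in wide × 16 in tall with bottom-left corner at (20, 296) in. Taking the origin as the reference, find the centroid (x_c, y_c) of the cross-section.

Part | A | x̄ᵢ | ȳᵢ | A·x̄ᵢ | A·ȳᵢ
bottom flange | 3640.00 | 70.00 | 13.00 | 254800.00 | 47320.00
web | 3780.00 | 70.00 | 161.00 | 264600.00 | 608580.00
top flange | 1600.00 | 70.00 | 304.00 | 112000.00 | 486400.00
Σ | 9020.00 |  |  | 631400.00 | 1142300.00
x_c = 631400.00 / 9020.00 = 70.00 in
y_c = 1142300.00 / 9020.00 = 126.64 in

x_c = 70.00 in, y_c = 126.64 in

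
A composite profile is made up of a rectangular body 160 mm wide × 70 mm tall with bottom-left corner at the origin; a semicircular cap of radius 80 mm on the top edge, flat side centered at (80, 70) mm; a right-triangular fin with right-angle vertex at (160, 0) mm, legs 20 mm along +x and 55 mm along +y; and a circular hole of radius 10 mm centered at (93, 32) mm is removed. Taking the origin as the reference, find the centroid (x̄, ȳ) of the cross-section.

rectangular body: A = 160 × 70 = 11200.00, centroid at (80.00, 35.00).
semicircular top: A = ½π·80² = 10053.10, centroid at (80.00, 103.95).
triangular fin: A = ½·20·55 = 550.00, centroid at (166.67, 18.33).
hole: A = −π·10² = -314.16, centroid at (93.00, 32.00).
ΣA = 21488.94 mm²
ΣAx̄ = (11200.00)(80.00) + (10053.10)(80.00) + (550.00)(166.67) + (-314.16)(93.00) = 1762697.57 mm³
ΣAȳ = (11200.00)(35.00) + (10053.10)(103.95) + (550.00)(18.33) + (-314.16)(32.00) = 1437080.32 mm³
x̄ = 1762697.57 / 21488.94 = 82.03 mm
ȳ = 1437080.32 / 21488.94 = 66.88 mm

x̄ = 82.03 mm, ȳ = 66.88 mm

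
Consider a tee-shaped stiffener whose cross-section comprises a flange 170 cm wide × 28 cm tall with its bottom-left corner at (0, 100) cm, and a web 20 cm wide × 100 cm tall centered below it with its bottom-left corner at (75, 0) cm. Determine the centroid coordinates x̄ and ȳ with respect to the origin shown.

web: A = 20 × 100 = 2000.00, centroid at (85.00, 50.00).
flange: A = 170 × 28 = 4760.00, centroid at (85.00, 114.00).
ΣA = 6760.00 cm²
ΣAx̄ = (2000.00)(85.00) + (4760.00)(85.00) = 574600.00 cm³
ΣAȳ = (2000.00)(50.00) + (4760.00)(114.00) = 642640.00 cm³
x̄ = 574600.00 / 6760.00 = 85.00 cm
ȳ = 642640.00 / 6760.00 = 95.07 cm

x̄ = 85.00 cm, ȳ = 95.07 cm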